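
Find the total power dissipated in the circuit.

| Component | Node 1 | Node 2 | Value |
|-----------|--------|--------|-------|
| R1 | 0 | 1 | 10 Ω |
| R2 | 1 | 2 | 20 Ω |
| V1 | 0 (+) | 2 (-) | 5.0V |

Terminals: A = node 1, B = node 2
Nodal analysis, taking node 2 as the 0 V reference.
Source V1 fixes V_0 = 5 V.
KCL at each unknown node (sum of currents leaving = 0; resistances in Ω):
  Node 1: (V_1 - 5)/10 + (V_1 - 0)/20 = 0
Collecting terms: 0.15 × V_1 = 0.5  =>  V_1 = 3.333 V
Power in each resistor, P = (ΔV)²/R:
  P_R1 = (5 - 3.333)²/10 = 0.2778 W
  P_R2 = (3.333 - 0)²/20 = 0.5556 W
P_total = P_R1 + P_R2 = 0.8333 W

Final answer: 0.8333 W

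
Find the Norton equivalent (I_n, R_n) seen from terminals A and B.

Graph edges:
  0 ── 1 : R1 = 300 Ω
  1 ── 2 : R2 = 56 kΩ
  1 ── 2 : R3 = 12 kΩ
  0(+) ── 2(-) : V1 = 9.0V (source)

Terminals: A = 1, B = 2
Find the Thévenin equivalent first; then I_n = V_th/R_th and R_n = R_th.
Step 1 — V_th is the open-circuit voltage V_A - V_B (nothing connected across the terminals).
Nodal analysis, taking node 2 as the 0 V reference.
Source V1 fixes V_0 = 9 V.
KCL at each unknown node (sum of currents leaving = 0; resistances in Ω):
  Node 1: (V_1 - 9)/300 + (V_1 - 0)/56000 + (V_1 - 0)/12000 = 0
Collecting terms: 0.003435 × V_1 = 0.03  =>  V_1 = 8.735 V
V_th = V_1 - V_2 = 8.735 - 0 = 8.735 V
Step 2 — R_th: zero the source — replace V1 by a short circuit (node 2 merges into node 0) — and find the resistance seen between A (node 1) and B (node 0).
Reduce the network between node 1 (A) and node 0 (B) by series/parallel combination:
  Rp1 = R1 ‖ R2 ‖ R3 (parallel, all between nodes 0 and 1) = 1/(1/300 + 1/56000 + 1/12000) = 291.2 Ω
R_th = 291.2 Ω
I_n = V_th/R_th = 8.735/291.2 = 0.03 A, and R_n = R_th = 291.2 Ω

Final answer: I_n = 0.03 A, R_n = 291.2 Ω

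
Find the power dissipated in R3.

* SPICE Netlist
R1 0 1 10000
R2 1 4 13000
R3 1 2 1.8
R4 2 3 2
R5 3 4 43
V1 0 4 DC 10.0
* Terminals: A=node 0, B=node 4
Nodal analysis, taking node 4 as the 0 V reference.
Source V1 fixes V_0 = 10 V.
KCL at each unknown node (sum of currents leaving = 0; resistances in Ω):
  Node 1: (V_1 - 10)/10000 + (V_1 - 0)/13000 + (V_1 - V_2)/1.8 = 0
  Node 2: (V_2 - V_1)/1.8 + (V_2 - V_3)/2 = 0
  Node 3: (V_3 - V_2)/2 + (V_3 - 0)/43 = 0
Collecting terms (coefficients in siemens):
  0.5557·V_1 - 0.5556·V_2 = 0.001
  1.056·V_2 - 0.5556·V_1 - 0.5·V_3 = 0
  0.5233·V_3 - 0.5·V_2 = 0
Solving these 3 simultaneous equations (Gaussian elimination) gives:
  V_1 = 0.04642 V, V_2 = 0.04463 V, V_3 = 0.04265 V
I_R3 = (V_1 - V_2)/R3 = (0.04642 - 0.04463)/1.8 = 0.0009918 A
P_R3 = I_R3² × R3 = (0.0009918)² × 1.8 = 0.000001771 W

Final answer: 1.771e-06 W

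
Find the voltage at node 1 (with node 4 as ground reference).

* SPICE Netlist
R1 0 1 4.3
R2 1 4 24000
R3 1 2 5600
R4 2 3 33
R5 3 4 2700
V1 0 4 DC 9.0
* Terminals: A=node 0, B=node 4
Nodal analysis, taking node 4 as the 0 V reference.
Source V1 fixes V_0 = 9 V.
KCL at each unknown node (sum of currents leaving = 0; resistances in Ω):
  Node 1: (V_1 - 9)/4.3 + (V_1 - 0)/24000 + (V_1 - V_2)/5600 = 0
  Node 2: (V_2 - V_1)/5600 + (V_2 - V_3)/33 = 0
  Node 3: (V_3 - V_2)/33 + (V_3 - 0)/2700 = 0
Collecting terms (coefficients in siemens):
  0.2328·V_1 - 0.0001786·V_2 = 2.093
  0.03048·V_2 - 0.0001786·V_1 - 0.0303·V_3 = 0
  0.03067·V_3 - 0.0303·V_2 = 0
Solving these 3 simultaneous equations (Gaussian elimination) gives:
  V_1 = 8.994 V, V_2 = 2.95 V, V_3 = 2.914 V
The requested potential is V_1 = 8.994 V.

Final answer: V_1 = 8.994 V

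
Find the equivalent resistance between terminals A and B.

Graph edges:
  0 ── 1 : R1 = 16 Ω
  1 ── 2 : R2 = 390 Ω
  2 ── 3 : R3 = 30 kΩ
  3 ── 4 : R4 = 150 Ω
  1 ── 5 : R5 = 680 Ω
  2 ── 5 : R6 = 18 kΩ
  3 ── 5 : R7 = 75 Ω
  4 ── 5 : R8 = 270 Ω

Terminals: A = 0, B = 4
The network is not a plain series/parallel combination. Inject a 1 A test current into terminal A (node 0) and return it from terminal B (node 4); then R_eq = V_A / (1 A).
Nodal analysis, taking node 4 as the 0 V reference.
Current source I_test pushes 1 A into node 0 and draws it out of node 4.
KCL at each unknown node (sum of currents leaving = 0; resistances in Ω):
  Node 0: (V_0 - V_1)/16 - 1 = 0
  Node 1: (V_1 - V_0)/16 + (V_1 - V_2)/390 + (V_1 - V_5)/680 = 0
  Node 2: (V_2 - V_1)/390 + (V_2 - V_3)/30000 + (V_2 - V_5)/18000 = 0
  Node 3: (V_3 - V_2)/30000 + (V_3 - 0)/150 + (V_3 - V_5)/75 = 0
  Node 5: (V_5 - V_1)/680 + (V_5 - V_2)/18000 + (V_5 - V_3)/75 + (V_5 - 0)/270 = 0
Collecting terms (coefficients in siemens):
  0.0625·V_0 - 0.0625·V_1 = 1
  0.06653·V_1 - 0.0625·V_0 - 0.002564·V_2 - 0.001471·V_5 = 0
  0.002653·V_2 - 0.002564·V_1 - 0.00003333·V_3 - 0.00005556·V_5 = 0
  0.02003·V_3 - 0.00003333·V_2 - 0.01333·V_5 = 0
  0.01856·V_5 - 0.001471·V_1 - 0.00005556·V_2 - 0.01333·V_3 = 0
Solving these 5 simultaneous equations (Gaussian elimination) gives:
  V_0 = 779.5 V, V_1 = 763.5 V, V_2 = 741.5 V, V_3 = 82.32 V
  V_5 = 121.8 V
R_eq = V_0 / 1 A = 779.5 Ω

Final answer: 779.5 Ω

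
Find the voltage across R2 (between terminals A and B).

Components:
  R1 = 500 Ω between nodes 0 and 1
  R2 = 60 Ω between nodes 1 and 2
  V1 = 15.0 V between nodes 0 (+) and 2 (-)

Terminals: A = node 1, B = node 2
R1 and R2 are in series across V1 (node 0 → node 1 → node 2), and the output A–B is taken across R2, so this is a voltage divider.
Series current: I = V1/(R1 + R2) = 15/(500 + 60) = 15/560 = 0.02679 A
V_R2 = I × R2 = V1 × R2/(R1 + R2) = 15 × 60/560 = 1.607 V

Final answer: 1.607 V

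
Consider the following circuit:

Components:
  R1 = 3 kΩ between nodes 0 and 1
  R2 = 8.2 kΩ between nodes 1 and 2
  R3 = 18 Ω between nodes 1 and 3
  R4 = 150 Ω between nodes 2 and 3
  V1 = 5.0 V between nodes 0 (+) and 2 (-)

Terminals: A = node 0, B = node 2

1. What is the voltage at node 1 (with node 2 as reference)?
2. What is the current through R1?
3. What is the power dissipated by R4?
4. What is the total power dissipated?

Nodal analysis, taking node 2 as the 0 V reference.
Source V1 fixes V_0 = 5 V.
KCL at each unknown node (sum of currents leaving = 0; resistances in Ω):
  Node 1: (V_1 - 5)/3000 + (V_1 - 0)/8200 + (V_1 - V_3)/18 = 0
  Node 3: (V_3 - V_1)/18 + (V_3 - 0)/150 = 0
Collecting terms (coefficients in siemens):
  0.05601·V_1 - 0.05556·V_3 = 0.001667
  0.06222·V_3 - 0.05556·V_1 = 0
Determinant D = (0.05601)(0.06222) - (-0.05556)(-0.05556) = 0.0003987
V_1 = [(0.001667)(0.06222) - (-0.05556)(0)]/D = 0.2601 V
V_3 = [(0.05601)(0) - (0.001667)(-0.05556)]/D = 0.2322 V
Part 1:
  Read off the nodal solution: V_1 = 0.2601 V
Part 2:
  I_R1 = (V_0 - V_1)/R1 = (5 - 0.2601)/3000 = 0.00158 A
  Magnitude: I_R1 = 0.00158 A
Part 3:
  I_R4 = (V_2 - V_3)/R4 = (0 - 0.2322)/150 = -0.001548 A
  P_R4 = I_R4² × R4 = (-0.001548)² × 150 = 0.0003596 W
Part 4:
  Power in each resistor, P = (ΔV)²/R:
    P_R1 = (5 - 0.2601)²/3000 = 0.007489 W
    P_R2 = (0.2601 - 0)²/8200 = 0.000008251 W
    P_R3 = (0.2601 - 0.2322)²/18 = 0.00004315 W
    P_R4 = (0 - 0.2322)²/150 = 0.0003596 W
  P_total = P_R1 + P_R2 + P_R3 + P_R4 = 0.0079 W

Final answers:
1. V_1 = 0.2601 V
2. I_R1 = 0.00158 A
3. P_R4 = 0.0003596 W
4. P_total = 0.0079 W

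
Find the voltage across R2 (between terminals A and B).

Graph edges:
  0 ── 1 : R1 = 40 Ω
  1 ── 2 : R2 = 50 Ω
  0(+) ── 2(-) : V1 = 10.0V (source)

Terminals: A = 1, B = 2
R1 and R2 are in series across V1 (node 0 → node 1 → node 2), and the output A–B is taken across R2, so this is a voltage divider.
Series current: I = V1/(R1 + R2) = 10/(40 + 50) = 10/90 = 0.1111 A
V_R2 = I × R2 = V1 × R2/(R1 + R2) = 10 × 50/90 = 5.556 V

Final answer: 5.556 V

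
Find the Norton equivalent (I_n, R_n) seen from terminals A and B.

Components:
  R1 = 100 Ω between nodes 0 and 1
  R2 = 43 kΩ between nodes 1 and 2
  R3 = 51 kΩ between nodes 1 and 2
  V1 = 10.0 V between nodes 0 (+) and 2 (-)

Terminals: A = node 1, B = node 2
Find the Thévenin equivalent first; then I_n = V_th/R_th and R_n = R_th.
Step 1 — V_th is the open-circuit voltage V_A - V_B (nothing connected across the terminals).
Nodal analysis, taking node 2 as the 0 V reference.
Source V1 fixes V_0 = 10 V.
KCL at each unknown node (sum of currents leaving = 0; resistances in Ω):
  Node 1: (V_1 - 10)/100 + (V_1 - 0)/43000 + (V_1 - 0)/51000 = 0
Collecting terms: 0.01004 × V_1 = 0.1  =>  V_1 = 9.957 V
V_th = V_1 - V_2 = 9.957 - 0 = 9.957 V
Step 2 — R_th: zero the source — replace V1 by a short circuit (node 2 merges into node 0) — and find the resistance seen between A (node 1) and B (node 0).
Reduce the network between node 1 (A) and node 0 (B) by series/parallel combination:
  Rp1 = R1 ‖ R2 ‖ R3 (parallel, all between nodes 0 and 1) = 1/(1/100 + 1/43000 + 1/51000) = 99.57 Ω
R_th = 99.57 Ω
I_n = V_th/R_th = 9.957/99.57 = 0.1 A, and R_n = R_th = 99.57 Ω

Final answer: I_n = 0.1 A, R_n = 99.57 Ω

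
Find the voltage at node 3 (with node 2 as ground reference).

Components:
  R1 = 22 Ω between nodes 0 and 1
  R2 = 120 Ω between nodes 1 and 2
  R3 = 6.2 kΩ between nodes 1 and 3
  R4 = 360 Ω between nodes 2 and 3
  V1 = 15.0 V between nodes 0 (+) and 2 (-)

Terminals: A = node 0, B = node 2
Nodal analysis, taking node 2 as the 0 V reference.
Source V1 fixes V_0 = 15 V.
KCL at each unknown node (sum of currents leaving = 0; resistances in Ω):
  Node 1: (V_1 - 15)/22 + (V_1 - 0)/120 + (V_1 - V_3)/6200 = 0
  Node 3: (V_3 - V_1)/6200 + (V_3 - 0)/360 = 0
Collecting terms (coefficients in siemens):
  0.05395·V_1 - 0.0001613·V_3 = 0.6818
  0.002939·V_3 - 0.0001613·V_1 = 0
Determinant D = (0.05395)(0.002939) - (-0.0001613)(-0.0001613) = 0.0001585
V_1 = [(0.6818)(0.002939) - (-0.0001613)(0)]/D = 12.64 V
V_3 = [(0.05395)(0) - (0.6818)(-0.0001613)]/D = 0.6937 V
The requested potential is V_3 = 0.6937 V.

Final answer: V_3 = 0.6937 V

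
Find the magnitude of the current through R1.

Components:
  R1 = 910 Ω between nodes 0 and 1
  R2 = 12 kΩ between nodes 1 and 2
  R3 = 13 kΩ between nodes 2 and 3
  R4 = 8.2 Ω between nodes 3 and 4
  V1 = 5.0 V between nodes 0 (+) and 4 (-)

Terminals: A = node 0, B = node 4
Nodal analysis, taking node 4 as the 0 V reference.
Source V1 fixes V_0 = 5 V.
KCL at each unknown node (sum of currents leaving = 0; resistances in Ω):
  Node 1: (V_1 - 5)/910 + (V_1 - V_2)/12000 = 0
  Node 2: (V_2 - V_1)/12000 + (V_2 - V_3)/13000 = 0
  Node 3: (V_3 - V_2)/13000 + (V_3 - 0)/8.2 = 0
Collecting terms (coefficients in siemens):
  0.001182·V_1 - 0.00008333·V_2 = 0.005495
  0.0001603·V_2 - 0.00008333·V_1 - 0.00007692·V_3 = 0
  0.122·V_3 - 0.00007692·V_2 = 0
Solving these 3 simultaneous equations (Gaussian elimination) gives:
  V_1 = 4.824 V, V_2 = 2.509 V, V_3 = 0.001582 V
I_R1 = (V_0 - V_1)/R1 = (5 - 4.824)/910 = 0.0001929 A
|I_R1| = 0.0001929 A

Final answer: |I_R1| = 0.0001929 A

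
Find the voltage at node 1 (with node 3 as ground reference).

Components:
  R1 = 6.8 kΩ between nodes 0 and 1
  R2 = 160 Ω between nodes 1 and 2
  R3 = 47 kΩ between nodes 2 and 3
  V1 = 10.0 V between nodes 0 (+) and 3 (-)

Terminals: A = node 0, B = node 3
Nodal analysis, taking node 3 as the 0 V reference.
Source V1 fixes V_0 = 10 V.
KCL at each unknown node (sum of currents leaving = 0; resistances in Ω):
  Node 1: (V_1 - 10)/6800 + (V_1 - V_2)/160 = 0
  Node 2: (V_2 - V_1)/160 + (V_2 - 0)/47000 = 0
Collecting terms (coefficients in siemens):
  0.006397·V_1 - 0.00625·V_2 = 0.001471
  0.006271·V_2 - 0.00625·V_1 = 0
Determinant D = (0.006397)(0.006271) - (-0.00625)(-0.00625) = 0.000001055
V_1 = [(0.001471)(0.006271) - (-0.00625)(0)]/D = 8.74 V
V_2 = [(0.006397)(0) - (0.001471)(-0.00625)]/D = 8.71 V
The requested potential is V_1 = 8.74 V.

Final answer: V_1 = 8.74 V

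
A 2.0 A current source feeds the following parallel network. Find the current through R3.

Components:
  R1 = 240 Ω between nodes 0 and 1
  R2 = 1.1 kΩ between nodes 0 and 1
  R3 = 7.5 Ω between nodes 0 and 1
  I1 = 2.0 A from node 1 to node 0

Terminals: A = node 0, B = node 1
All resistors sit directly between nodes 0 and 1, so they are in parallel and share one voltage V; the full source current 2 A splits among them.
1/R_par = 1/240 + 1/1100 + 1/7.5 = 0.1384 S  =>  R_par = 7.225 Ω
V = I × R_par = 2 × 7.225 = 14.45 V
I_R3 = V/R3 = 14.45/7.5 = 1.927 A

Final answer: 1.927 A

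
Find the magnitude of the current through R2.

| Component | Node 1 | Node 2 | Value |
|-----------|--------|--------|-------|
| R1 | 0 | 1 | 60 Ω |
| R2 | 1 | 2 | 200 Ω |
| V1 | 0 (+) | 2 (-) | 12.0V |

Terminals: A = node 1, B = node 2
Nodal analysis, taking node 2 as the 0 V reference.
Source V1 fixes V_0 = 12 V.
KCL at each unknown node (sum of currents leaving = 0; resistances in Ω):
  Node 1: (V_1 - 12)/60 + (V_1 - 0)/200 = 0
Collecting terms: 0.02167 × V_1 = 0.2  =>  V_1 = 9.231 V
I_R2 = (V_1 - V_2)/R2 = (9.231 - 0)/200 = 0.04615 A
|I_R2| = 0.04615 A

Final answer: |I_R2| = 0.04615 A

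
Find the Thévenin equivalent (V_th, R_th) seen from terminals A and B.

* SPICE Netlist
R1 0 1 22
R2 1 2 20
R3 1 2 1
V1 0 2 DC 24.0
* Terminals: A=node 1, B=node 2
Step 1 — V_th is the open-circuit voltage V_A - V_B (nothing connected across the terminals).
Nodal analysis, taking node 2 as the 0 V reference.
Source V1 fixes V_0 = 24 V.
KCL at each unknown node (sum of currents leaving = 0; resistances in Ω):
  Node 1: (V_1 - 24)/22 + (V_1 - 0)/20 + (V_1 - 0)/1 = 0
Collecting terms: 1.095 × V_1 = 1.091  =>  V_1 = 0.9959 V
V_th = V_1 - V_2 = 0.9959 - 0 = 0.9959 V
Step 2 — R_th: zero the source — replace V1 by a short circuit (node 2 merges into node 0) — and find the resistance seen between A (node 1) and B (node 0).
Reduce the network between node 1 (A) and node 0 (B) by series/parallel combination:
  Rp1 = R1 ‖ R2 ‖ R3 (parallel, all between nodes 0 and 1) = 1/(1/22 + 1/20 + 1/1) = 0.9129 Ω
R_th = 0.9129 Ω

Final answer: V_th = 0.9959 V, R_th = 0.9129 Ω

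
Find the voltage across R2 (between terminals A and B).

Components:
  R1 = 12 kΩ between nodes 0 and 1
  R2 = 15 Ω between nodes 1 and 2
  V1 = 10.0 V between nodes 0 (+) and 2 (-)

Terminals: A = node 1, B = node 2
R1 and R2 are in series across V1 (node 0 → node 1 → node 2), and the output A–B is taken across R2, so this is a voltage divider.
Series current: I = V1/(R1 + R2) = 10/(12000 + 15) = 10/12020 = 0.0008323 A
V_R2 = I × R2 = V1 × R2/(R1 + R2) = 10 × 15/12020 = 0.01248 V

Final answer: 0.01248 V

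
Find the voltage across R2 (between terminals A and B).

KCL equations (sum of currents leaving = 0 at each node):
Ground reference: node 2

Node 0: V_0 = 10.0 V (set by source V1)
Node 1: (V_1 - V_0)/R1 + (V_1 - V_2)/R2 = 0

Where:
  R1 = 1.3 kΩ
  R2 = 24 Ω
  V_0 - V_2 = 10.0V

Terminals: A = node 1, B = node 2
R1 and R2 are in series across V1 (node 0 → node 1 → node 2), and the output A–B is taken across R2, so this is a voltage divider.
Series current: I = V1/(R1 + R2) = 10/(1300 + 24) = 10/1324 = 0.007553 A
V_R2 = I × R2 = V1 × R2/(R1 + R2) = 10 × 24/1324 = 0.1813 V

Final answer: 0.1813 V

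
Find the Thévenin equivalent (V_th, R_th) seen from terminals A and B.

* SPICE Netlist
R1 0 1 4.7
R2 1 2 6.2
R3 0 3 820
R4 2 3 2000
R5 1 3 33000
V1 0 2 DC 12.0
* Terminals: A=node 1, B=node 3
Step 1 — V_th is the open-circuit voltage V_A - V_B (nothing connected across the terminals).
Nodal analysis, taking node 2 as the 0 V reference.
Source V1 fixes V_0 = 12 V.
KCL at each unknown node (sum of currents leaving = 0; resistances in Ω):
  Node 1: (V_1 - 12)/4.7 + (V_1 - 0)/6.2 + (V_1 - V_3)/33000 = 0
  Node 3: (V_3 - 12)/820 + (V_3 - 0)/2000 + (V_3 - V_1)/33000 = 0
Collecting terms (coefficients in siemens):
  0.3741·V_1 - 0.0000303·V_3 = 2.553
  0.00175·V_3 - 0.0000303·V_1 = 0.01463
Determinant D = (0.3741)(0.00175) - (-0.0000303)(-0.0000303) = 0.0006546
V_1 = [(2.553)(0.00175) - (-0.0000303)(0.01463)]/D = 6.826 V
V_3 = [(0.3741)(0.01463) - (2.553)(-0.0000303)]/D = 8.481 V
V_th = V_1 - V_3 = 6.826 - 8.481 = -1.656 V
Step 2 — R_th: zero the source — replace V1 by a short circuit (node 2 merges into node 0) — and find the resistance seen between A (node 1) and B (node 3).
Reduce the network between node 1 (A) and node 3 (B) by series/parallel combination:
  Rp1 = R1 ‖ R2 (parallel, both between nodes 0 and 1) = 1/(1/4.7 + 1/6.2) = 2.673 Ω
  Rp2 = R3 ‖ R4 (parallel, both between nodes 0 and 3) = 1/(1/820 + 1/2000) = 581.6 Ω
  Rs1 = Rp1 + Rp2 (series, joined only at node 0) = 2.673 + 581.6 = 584.2 Ω
  Rp3 = R5 ‖ Rs1 (parallel, both between nodes 1 and 3) = 1/(1/33000 + 1/584.2) = 574.1 Ω
R_th = 574.1 Ω

Final answer: V_th = -1.656 V, R_th = 574.1 Ω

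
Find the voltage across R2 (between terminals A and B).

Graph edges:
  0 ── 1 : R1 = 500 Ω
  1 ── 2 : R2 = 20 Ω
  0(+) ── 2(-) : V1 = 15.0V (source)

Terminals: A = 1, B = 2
R1 and R2 are in series across V1 (node 0 → node 1 → node 2), and the output A–B is taken across R2, so this is a voltage divider.
Series current: I = V1/(R1 + R2) = 15/(500 + 20) = 15/520 = 0.02885 A
V_R2 = I × R2 = V1 × R2/(R1 + R2) = 15 × 20/520 = 0.5769 V

Final answer: 0.5769 V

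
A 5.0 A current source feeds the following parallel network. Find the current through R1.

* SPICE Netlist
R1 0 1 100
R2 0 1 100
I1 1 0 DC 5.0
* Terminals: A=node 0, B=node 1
All resistors sit directly between nodes 0 and 1, so they are in parallel and share one voltage V; the full source current 5 A splits among them.
1/R_par = 1/100 + 1/100 = 0.02 S  =>  R_par = 50 Ω
V = I × R_par = 5 × 50 = 250 V
I_R1 = V/R1 = 250/100 = 2.5 A

Final answer: 2.5 A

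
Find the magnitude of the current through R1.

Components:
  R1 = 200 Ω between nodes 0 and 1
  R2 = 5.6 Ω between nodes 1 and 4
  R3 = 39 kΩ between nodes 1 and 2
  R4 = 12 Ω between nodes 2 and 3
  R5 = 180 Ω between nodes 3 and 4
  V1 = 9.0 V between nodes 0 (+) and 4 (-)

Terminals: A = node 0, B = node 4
Nodal analysis, taking node 4 as the 0 V reference.
Source V1 fixes V_0 = 9 V.
KCL at each unknown node (sum of currents leaving = 0; resistances in Ω):
  Node 1: (V_1 - 9)/200 + (V_1 - 0)/5.6 + (V_1 - V_2)/39000 = 0
  Node 2: (V_2 - V_1)/39000 + (V_2 - V_3)/12 = 0
  Node 3: (V_3 - V_2)/12 + (V_3 - 0)/180 = 0
Collecting terms (coefficients in siemens):
  0.1836·V_1 - 0.00002564·V_2 = 0.045
  0.08336·V_2 - 0.00002564·V_1 - 0.08333·V_3 = 0
  0.08889·V_3 - 0.08333·V_2 = 0
Solving these 3 simultaneous equations (Gaussian elimination) gives:
  V_1 = 0.2451 V, V_2 = 0.001201 V, V_3 = 0.001126 V
I_R1 = (V_0 - V_1)/R1 = (9 - 0.2451)/200 = 0.04377 A
|I_R1| = 0.04377 A

Final answer: |I_R1| = 0.04377 A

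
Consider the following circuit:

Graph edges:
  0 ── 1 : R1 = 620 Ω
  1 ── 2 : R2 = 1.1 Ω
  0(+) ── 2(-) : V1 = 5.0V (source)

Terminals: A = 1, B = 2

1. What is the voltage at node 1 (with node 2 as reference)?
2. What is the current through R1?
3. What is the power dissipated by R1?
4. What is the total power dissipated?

Nodal analysis, taking node 2 as the 0 V reference.
Source V1 fixes V_0 = 5 V.
KCL at each unknown node (sum of currents leaving = 0; resistances in Ω):
  Node 1: (V_1 - 5)/620 + (V_1 - 0)/1.1 = 0
Collecting terms: 0.9107 × V_1 = 0.008065  =>  V_1 = 0.008855 V
Part 1:
  Read off the nodal solution: V_1 = 0.008855 V
Part 2:
  I_R1 = (V_0 - V_1)/R1 = (5 - 0.008855)/620 = 0.00805 A
  Magnitude: I_R1 = 0.00805 A
Part 3:
  I_R1 = (V_0 - V_1)/R1 = (5 - 0.008855)/620 = 0.00805 A
  P_R1 = I_R1² × R1 = (0.00805)² × 620 = 0.04018 W
Part 4:
  Power in each resistor, P = (ΔV)²/R:
    P_R1 = (5 - 0.008855)²/620 = 0.04018 W
    P_R2 = (0.008855 - 0)²/1.1 = 0.00007129 W
  P_total = P_R1 + P_R2 = 0.04025 W

Final answers:
1. V_1 = 0.008855 V
2. I_R1 = 0.00805 A
3. P_R1 = 0.04018 W
4. P_total = 0.04025 W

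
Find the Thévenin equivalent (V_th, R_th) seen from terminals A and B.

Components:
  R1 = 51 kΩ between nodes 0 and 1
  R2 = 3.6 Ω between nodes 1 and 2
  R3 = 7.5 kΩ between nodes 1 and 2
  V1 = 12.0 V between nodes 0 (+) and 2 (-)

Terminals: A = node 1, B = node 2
Step 1 — V_th is the open-circuit voltage V_A - V_B (nothing connected across the terminals).
Nodal analysis, taking node 2 as the 0 V reference.
Source V1 fixes V_0 = 12 V.
KCL at each unknown node (sum of currents leaving = 0; resistances in Ω):
  Node 1: (V_1 - 12)/51000 + (V_1 - 0)/3.6 + (V_1 - 0)/7500 = 0
Collecting terms: 0.2779 × V_1 = 0.0002353  =>  V_1 = 0.0008466 V
V_th = V_1 - V_2 = 0.0008466 - 0 = 0.0008466 V
Step 2 — R_th: zero the source — replace V1 by a short circuit (node 2 merges into node 0) — and find the resistance seen between A (node 1) and B (node 0).
Reduce the network between node 1 (A) and node 0 (B) by series/parallel combination:
  Rp1 = R1 ‖ R2 ‖ R3 (parallel, all between nodes 0 and 1) = 1/(1/51000 + 1/3.6 + 1/7500) = 3.598 Ω
R_th = 3.598 Ω

Final answer: V_th = 0.0008466 V, R_th = 3.598 Ω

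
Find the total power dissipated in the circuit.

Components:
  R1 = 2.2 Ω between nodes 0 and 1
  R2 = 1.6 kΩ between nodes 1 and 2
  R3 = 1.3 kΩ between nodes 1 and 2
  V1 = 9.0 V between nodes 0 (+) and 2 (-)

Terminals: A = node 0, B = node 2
Nodal analysis, taking node 2 as the 0 V reference.
Source V1 fixes V_0 = 9 V.
KCL at each unknown node (sum of currents leaving = 0; resistances in Ω):
  Node 1: (V_1 - 9)/2.2 + (V_1 - 0)/1600 + (V_1 - 0)/1300 = 0
Collecting terms: 0.4559 × V_1 = 4.091  =>  V_1 = 8.972 V
Power in each resistor, P = (ΔV)²/R:
  P_R1 = (9 - 8.972)²/2.2 = 0.0003443 W
  P_R2 = (8.972 - 0)²/1600 = 0.05032 W
  P_R3 = (8.972 - 0)²/1300 = 0.06193 W
P_total = P_R1 + P_R2 + P_R3 = 0.1126 W

Final answer: 0.1126 W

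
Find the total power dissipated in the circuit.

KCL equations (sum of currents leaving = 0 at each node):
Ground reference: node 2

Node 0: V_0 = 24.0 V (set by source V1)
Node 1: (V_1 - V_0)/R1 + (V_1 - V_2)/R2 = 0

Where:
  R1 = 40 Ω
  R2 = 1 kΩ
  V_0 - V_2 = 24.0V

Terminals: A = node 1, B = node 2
Nodal analysis, taking node 2 as the 0 V reference.
Source V1 fixes V_0 = 24 V.
KCL at each unknown node (sum of currents leaving = 0; resistances in Ω):
  Node 1: (V_1 - 24)/40 + (V_1 - 0)/1000 = 0
Collecting terms: 0.026 × V_1 = 0.6  =>  V_1 = 23.08 V
Power in each resistor, P = (ΔV)²/R:
  P_R1 = (24 - 23.08)²/40 = 0.0213 W
  P_R2 = (23.08 - 0)²/1000 = 0.5325 W
P_total = P_R1 + P_R2 = 0.5538 W

Final answer: 0.5538 W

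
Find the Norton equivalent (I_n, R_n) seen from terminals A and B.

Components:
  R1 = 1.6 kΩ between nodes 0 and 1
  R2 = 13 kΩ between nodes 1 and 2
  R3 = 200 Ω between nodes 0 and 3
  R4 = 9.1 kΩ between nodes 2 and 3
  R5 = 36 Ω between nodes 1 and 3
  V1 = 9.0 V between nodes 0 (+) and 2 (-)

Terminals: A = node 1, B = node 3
Find the Thévenin equivalent first; then I_n = V_th/R_th and R_n = R_th.
Step 1 — V_th is the open-circuit voltage V_A - V_B (nothing connected across the terminals).
Nodal analysis, taking node 2 as the 0 V reference.
Source V1 fixes V_0 = 9 V.
KCL at each unknown node (sum of currents leaving = 0; resistances in Ω):
  Node 1: (V_1 - 9)/1600 + (V_1 - 0)/13000 + (V_1 - V_3)/36 = 0
  Node 3: (V_3 - 9)/200 + (V_3 - 0)/9100 + (V_3 - V_1)/36 = 0
Collecting terms (coefficients in siemens):
  0.02848·V_1 - 0.02778·V_3 = 0.005625
  0.03289·V_3 - 0.02778·V_1 = 0.045
Determinant D = (0.02848)(0.03289) - (-0.02778)(-0.02778) = 0.000165
V_1 = [(0.005625)(0.03289) - (-0.02778)(0.045)]/D = 8.696 V
V_3 = [(0.02848)(0.045) - (0.005625)(-0.02778)]/D = 8.713 V
V_th = V_1 - V_3 = 8.696 - 8.713 = -0.01723 V
Step 2 — R_th: zero the source — replace V1 by a short circuit (node 2 merges into node 0) — and find the resistance seen between A (node 1) and B (node 3).
Reduce the network between node 1 (A) and node 3 (B) by series/parallel combination:
  Rp1 = R1 ‖ R2 (parallel, both between nodes 0 and 1) = 1/(1/1600 + 1/13000) = 1425 Ω
  Rp2 = R3 ‖ R4 (parallel, both between nodes 0 and 3) = 1/(1/200 + 1/9100) = 195.7 Ω
  Rs1 = Rp1 + Rp2 (series, joined only at node 0) = 1425 + 195.7 = 1620 Ω
  Rp3 = R5 ‖ Rs1 (parallel, both between nodes 1 and 3) = 1/(1/36 + 1/1620) = 35.22 Ω
R_th = 35.22 Ω
I_n = V_th/R_th = -0.01723/35.22 = -0.0004892 A, and R_n = R_th = 35.22 Ω

Final answer: I_n = -0.0004892 A, R_n = 35.22 Ω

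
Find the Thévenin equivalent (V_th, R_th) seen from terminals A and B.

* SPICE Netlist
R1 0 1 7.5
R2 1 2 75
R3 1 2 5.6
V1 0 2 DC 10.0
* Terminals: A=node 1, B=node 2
Step 1 — V_th is the open-circuit voltage V_A - V_B (nothing connected across the terminals).
Nodal analysis, taking node 2 as the 0 V reference.
Source V1 fixes V_0 = 10 V.
KCL at each unknown node (sum of currents leaving = 0; resistances in Ω):
  Node 1: (V_1 - 10)/7.5 + (V_1 - 0)/75 + (V_1 - 0)/5.6 = 0
Collecting terms: 0.3252 × V_1 = 1.333  =>  V_1 = 4.1 V
V_th = V_1 - V_2 = 4.1 - 0 = 4.1 V
Step 2 — R_th: zero the source — replace V1 by a short circuit (node 2 merges into node 0) — and find the resistance seen between A (node 1) and B (node 0).
Reduce the network between node 1 (A) and node 0 (B) by series/parallel combination:
  Rp1 = R1 ‖ R2 ‖ R3 (parallel, all between nodes 0 and 1) = 1/(1/7.5 + 1/75 + 1/5.6) = 3.075 Ω
R_th = 3.075 Ω

Final answer: V_th = 4.1 V, R_th = 3.075 Ω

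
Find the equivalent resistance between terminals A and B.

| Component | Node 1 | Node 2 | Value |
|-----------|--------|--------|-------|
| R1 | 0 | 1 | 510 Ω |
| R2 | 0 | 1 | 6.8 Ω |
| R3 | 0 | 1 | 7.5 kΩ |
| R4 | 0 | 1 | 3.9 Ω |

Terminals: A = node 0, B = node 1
Reduce the network between node 0 (A) and node 1 (B) by series/parallel combination:
  Rp1 = R1 ‖ R2 ‖ R3 ‖ R4 (parallel, all between nodes 0 and 1) = 1/(1/510 + 1/6.8 + 1/7500 + 1/3.9) = 2.466 Ω
R_eq = 2.466 Ω

Final answer: 2.466 Ω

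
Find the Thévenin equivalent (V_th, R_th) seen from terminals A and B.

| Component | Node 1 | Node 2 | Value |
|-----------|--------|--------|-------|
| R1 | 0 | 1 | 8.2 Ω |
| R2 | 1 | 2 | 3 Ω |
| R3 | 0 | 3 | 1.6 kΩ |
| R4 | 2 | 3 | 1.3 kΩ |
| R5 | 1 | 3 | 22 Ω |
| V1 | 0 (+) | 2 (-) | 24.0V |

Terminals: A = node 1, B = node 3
Step 1 — V_th is the open-circuit voltage V_A - V_B (nothing connected across the terminals).
Nodal analysis, taking node 2 as the 0 V reference.
Source V1 fixes V_0 = 24 V.
KCL at each unknown node (sum of currents leaving = 0; resistances in Ω):
  Node 1: (V_1 - 24)/8.2 + (V_1 - 0)/3 + (V_1 - V_3)/22 = 0
  Node 3: (V_3 - 24)/1600 + (V_3 - 0)/1300 + (V_3 - V_1)/22 = 0
Collecting terms (coefficients in siemens):
  0.5007·V_1 - 0.04545·V_3 = 2.927
  0.04685·V_3 - 0.04545·V_1 = 0.015
Determinant D = (0.5007)(0.04685) - (-0.04545)(-0.04545) = 0.02139
V_1 = [(2.927)(0.04685) - (-0.04545)(0.015)]/D = 6.441 V
V_3 = [(0.5007)(0.015) - (2.927)(-0.04545)]/D = 6.57 V
V_th = V_1 - V_3 = 6.441 - 6.57 = -0.1285 V
Step 2 — R_th: zero the source — replace V1 by a short circuit (node 2 merges into node 0) — and find the resistance seen between A (node 1) and B (node 3).
Reduce the network between node 1 (A) and node 3 (B) by series/parallel combination:
  Rp1 = R1 ‖ R2 (parallel, both between nodes 0 and 1) = 1/(1/8.2 + 1/3) = 2.196 Ω
  Rp2 = R3 ‖ R4 (parallel, both between nodes 0 and 3) = 1/(1/1600 + 1/1300) = 717.2 Ω
  Rs1 = Rp1 + Rp2 (series, joined only at node 0) = 2.196 + 717.2 = 719.4 Ω
  Rp3 = R5 ‖ Rs1 (parallel, both between nodes 1 and 3) = 1/(1/22 + 1/719.4) = 21.35 Ω
R_th = 21.35 Ω

Final answer: V_th = -0.1285 V, R_th = 21.35 Ω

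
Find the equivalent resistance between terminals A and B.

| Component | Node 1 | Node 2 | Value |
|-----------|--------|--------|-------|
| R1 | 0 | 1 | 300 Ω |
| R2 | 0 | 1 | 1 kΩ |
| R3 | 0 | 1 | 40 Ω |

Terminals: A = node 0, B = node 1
Reduce the network between node 0 (A) and node 1 (B) by series/parallel combination:
  Rp1 = R1 ‖ R2 ‖ R3 (parallel, all between nodes 0 and 1) = 1/(1/300 + 1/1000 + 1/40) = 34.09 Ω
R_eq = 34.09 Ω

Final answer: 34.09 Ω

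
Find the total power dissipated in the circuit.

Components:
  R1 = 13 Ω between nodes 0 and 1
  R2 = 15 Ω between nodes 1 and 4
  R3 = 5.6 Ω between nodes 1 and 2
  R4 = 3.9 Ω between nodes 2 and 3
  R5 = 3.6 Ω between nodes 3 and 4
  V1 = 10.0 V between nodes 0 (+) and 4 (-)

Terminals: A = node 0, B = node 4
Nodal analysis, taking node 4 as the 0 V reference.
Source V1 fixes V_0 = 10 V.
KCL at each unknown node (sum of currents leaving = 0; resistances in Ω):
  Node 1: (V_1 - 10)/13 + (V_1 - 0)/15 + (V_1 - V_2)/5.6 = 0
  Node 2: (V_2 - V_1)/5.6 + (V_2 - V_3)/3.9 = 0
  Node 3: (V_3 - V_2)/3.9 + (V_3 - 0)/3.6 = 0
Collecting terms (coefficients in siemens):
  0.3222·V_1 - 0.1786·V_2 = 0.7692
  0.435·V_2 - 0.1786·V_1 - 0.2564·V_3 = 0
  0.5342·V_3 - 0.2564·V_2 = 0
Solving these 3 simultaneous equations (Gaussian elimination) gives:
  V_1 = 3.498 V, V_2 = 2.002 V, V_3 = 0.9612 V
Power in each resistor, P = (ΔV)²/R:
  P_R1 = (10 - 3.498)²/13 = 3.252 W
  P_R2 = (3.498 - 0)²/15 = 0.8156 W
  P_R3 = (3.498 - 2.002)²/5.6 = 0.3992 W
  P_R4 = (2.002 - 0.9612)²/3.9 = 0.278 W
  P_R5 = (0.9612 - 0)²/3.6 = 0.2566 W
P_total = P_R1 + P_R2 + P_R3 + P_R4 + P_R5 = 5.002 W

Final answer: 5.002 W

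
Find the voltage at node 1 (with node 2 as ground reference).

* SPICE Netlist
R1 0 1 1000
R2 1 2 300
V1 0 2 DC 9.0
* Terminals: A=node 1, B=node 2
Nodal analysis, taking node 2 as the 0 V reference.
Source V1 fixes V_0 = 9 V.
KCL at each unknown node (sum of currents leaving = 0; resistances in Ω):
  Node 1: (V_1 - 9)/1000 + (V_1 - 0)/300 = 0
Collecting terms: 0.004333 × V_1 = 0.009  =>  V_1 = 2.077 V
The requested potential is V_1 = 2.077 V.

Final answer: V_1 = 2.077 V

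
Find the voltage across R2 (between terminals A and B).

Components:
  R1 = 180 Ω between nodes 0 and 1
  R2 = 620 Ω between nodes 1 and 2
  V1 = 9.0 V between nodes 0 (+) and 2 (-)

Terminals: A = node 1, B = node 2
R1 and R2 are in series across V1 (node 0 → node 1 → node 2), and the output A–B is taken across R2, so this is a voltage divider.
Series current: I = V1/(R1 + R2) = 9/(180 + 620) = 9/800 = 0.01125 A
V_R2 = I × R2 = V1 × R2/(R1 + R2) = 9 × 620/800 = 6.975 V

Final answer: 6.975 V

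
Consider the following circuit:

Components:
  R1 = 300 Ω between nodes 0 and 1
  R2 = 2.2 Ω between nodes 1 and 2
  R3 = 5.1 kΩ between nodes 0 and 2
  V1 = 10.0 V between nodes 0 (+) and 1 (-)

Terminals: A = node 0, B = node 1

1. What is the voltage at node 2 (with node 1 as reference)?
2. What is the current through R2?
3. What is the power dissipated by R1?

Nodal analysis, taking node 1 as the 0 V reference.
Source V1 fixes V_0 = 10 V.
KCL at each unknown node (sum of currents leaving = 0; resistances in Ω):
  Node 2: (V_2 - 0)/2.2 + (V_2 - 10)/5100 = 0
Collecting terms: 0.4547 × V_2 = 0.001961  =>  V_2 = 0.004312 V
Part 1:
  Read off the nodal solution: V_2 = 0.004312 V
Part 2:
  I_R2 = (V_1 - V_2)/R2 = (0 - 0.004312)/2.2 = -0.00196 A
  Magnitude: I_R2 = 0.00196 A
Part 3:
  I_R1 = (V_0 - V_1)/R1 = (10 - 0)/300 = 0.03333 A
  P_R1 = I_R1² × R1 = (0.03333)² × 300 = 0.3333 W

Final answers:
1. V_2 = 0.004312 V
2. I_R2 = 0.00196 A
3. P_R1 = 0.3333 W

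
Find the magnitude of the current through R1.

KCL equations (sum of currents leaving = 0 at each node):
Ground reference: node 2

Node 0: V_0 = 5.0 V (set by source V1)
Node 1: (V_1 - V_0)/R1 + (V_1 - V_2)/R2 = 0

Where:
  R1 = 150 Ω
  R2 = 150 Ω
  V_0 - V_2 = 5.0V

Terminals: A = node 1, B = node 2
Nodal analysis, taking node 2 as the 0 V reference.
Source V1 fixes V_0 = 5 V.
KCL at each unknown node (sum of currents leaving = 0; resistances in Ω):
  Node 1: (V_1 - 5)/150 + (V_1 - 0)/150 = 0
Collecting terms: 0.01333 × V_1 = 0.03333  =>  V_1 = 2.5 V
I_R1 = (V_0 - V_1)/R1 = (5 - 2.5)/150 = 0.01667 A
|I_R1| = 0.01667 A

Final answer: |I_R1| = 0.01667 A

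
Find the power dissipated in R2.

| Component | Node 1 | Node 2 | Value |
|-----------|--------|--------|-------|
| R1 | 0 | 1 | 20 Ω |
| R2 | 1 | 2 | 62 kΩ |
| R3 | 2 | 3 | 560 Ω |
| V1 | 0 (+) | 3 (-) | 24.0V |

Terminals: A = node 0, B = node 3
Nodal analysis, taking node 3 as the 0 V reference.
Source V1 fixes V_0 = 24 V.
KCL at each unknown node (sum of currents leaving = 0; resistances in Ω):
  Node 1: (V_1 - 24)/20 + (V_1 - V_2)/62000 = 0
  Node 2: (V_2 - V_1)/62000 + (V_2 - 0)/560 = 0
Collecting terms (coefficients in siemens):
  0.05002·V_1 - 0.00001613·V_2 = 1.2
  0.001802·V_2 - 0.00001613·V_1 = 0
Determinant D = (0.05002)(0.001802) - (-0.00001613)(-0.00001613) = 0.00009012
V_1 = [(1.2)(0.001802) - (-0.00001613)(0)]/D = 23.99 V
V_2 = [(0.05002)(0) - (1.2)(-0.00001613)]/D = 0.2148 V
I_R2 = (V_1 - V_2)/R2 = (23.99 - 0.2148)/62000 = 0.0003835 A
P_R2 = I_R2² × R2 = (0.0003835)² × 62000 = 0.009119 W

Final answer: 0.009119 W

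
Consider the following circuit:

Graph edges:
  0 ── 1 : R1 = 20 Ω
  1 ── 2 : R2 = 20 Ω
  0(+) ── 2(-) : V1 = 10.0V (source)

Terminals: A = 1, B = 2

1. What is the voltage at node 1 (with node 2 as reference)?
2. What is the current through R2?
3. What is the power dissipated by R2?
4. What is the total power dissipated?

Nodal analysis, taking node 2 as the 0 V reference.
Source V1 fixes V_0 = 10 V.
KCL at each unknown node (sum of currents leaving = 0; resistances in Ω):
  Node 1: (V_1 - 10)/20 + (V_1 - 0)/20 = 0
Collecting terms: 0.1 × V_1 = 0.5  =>  V_1 = 5 V
Part 1:
  Read off the nodal solution: V_1 = 5 V
Part 2:
  I_R2 = (V_1 - V_2)/R2 = (5 - 0)/20 = 0.25 A
  Magnitude: I_R2 = 0.25 A
Part 3:
  I_R2 = (V_1 - V_2)/R2 = (5 - 0)/20 = 0.25 A
  P_R2 = I_R2² × R2 = (0.25)² × 20 = 1.25 W
Part 4:
  Power in each resistor, P = (ΔV)²/R:
    P_R1 = (10 - 5)²/20 = 1.25 W
    P_R2 = (5 - 0)²/20 = 1.25 W
  P_total = P_R1 + P_R2 = 2.5 W

Final answers:
1. V_1 = 5 V
2. I_R2 = 0.25 A
3. P_R2 = 1.25 W
4. P_total = 2.5 W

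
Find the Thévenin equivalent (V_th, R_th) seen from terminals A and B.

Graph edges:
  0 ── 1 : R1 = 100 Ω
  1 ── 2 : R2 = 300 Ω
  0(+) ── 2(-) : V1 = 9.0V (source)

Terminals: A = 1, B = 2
Step 1 — V_th is the open-circuit voltage V_A - V_B (nothing connected across the terminals).
Nodal analysis, taking node 2 as the 0 V reference.
Source V1 fixes V_0 = 9 V.
KCL at each unknown node (sum of currents leaving = 0; resistances in Ω):
  Node 1: (V_1 - 9)/100 + (V_1 - 0)/300 = 0
Collecting terms: 0.01333 × V_1 = 0.09  =>  V_1 = 6.75 V
V_th = V_1 - V_2 = 6.75 - 0 = 6.75 V
Step 2 — R_th: zero the source — replace V1 by a short circuit (node 2 merges into node 0) — and find the resistance seen between A (node 1) and B (node 0).
Reduce the network between node 1 (A) and node 0 (B) by series/parallel combination:
  Rp1 = R1 ‖ R2 (parallel, both between nodes 0 and 1) = 1/(1/100 + 1/300) = 75 Ω
R_th = 75 Ω

Final answer: V_th = 6.75 V, R_th = 75 Ω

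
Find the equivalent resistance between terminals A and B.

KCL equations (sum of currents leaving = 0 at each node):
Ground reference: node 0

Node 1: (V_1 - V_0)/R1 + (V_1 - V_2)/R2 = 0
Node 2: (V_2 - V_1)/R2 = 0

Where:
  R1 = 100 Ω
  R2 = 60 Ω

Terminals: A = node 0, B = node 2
Reduce the network between node 0 (A) and node 2 (B) by series/parallel combination:
  Rs1 = R1 + R2 (series, joined only at node 1) = 100 + 60 = 160 Ω
R_eq = 160 Ω

Final answer: 160 Ω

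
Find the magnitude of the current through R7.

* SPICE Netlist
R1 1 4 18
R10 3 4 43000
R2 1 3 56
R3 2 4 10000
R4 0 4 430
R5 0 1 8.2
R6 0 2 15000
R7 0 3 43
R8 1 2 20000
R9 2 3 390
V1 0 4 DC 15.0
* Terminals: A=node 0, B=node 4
Nodal analysis, taking node 4 as the 0 V reference.
Source V1 fixes V_0 = 15 V.
KCL at each unknown node (sum of currents leaving = 0; resistances in Ω):
  Node 1: (V_1 - 0)/18 + (V_1 - V_3)/56 + (V_1 - 15)/8.2 + (V_1 - V_2)/20000 = 0
  Node 2: (V_2 - 0)/10000 + (V_2 - 15)/15000 + (V_2 - V_1)/20000 + (V_2 - V_3)/390 = 0
  Node 3: (V_3 - V_1)/56 + (V_3 - 15)/43 + (V_3 - V_2)/390 + (V_3 - 0)/43000 = 0
Collecting terms (coefficients in siemens):
  0.1954·V_1 - 0.00005·V_2 - 0.01786·V_3 = 1.829
  0.002781·V_2 - 0.00005·V_1 - 0.002564·V_3 = 0.001
  0.0437·V_3 - 0.01786·V_1 - 0.002564·V_2 = 0.3488
Solving these 3 simultaneous equations (Gaussian elimination) gives:
  V_1 = 10.56 V, V_2 = 12.57 V, V_3 = 13.03 V
I_R7 = (V_0 - V_3)/R7 = (15 - 13.03)/43 = 0.04574 A
|I_R7| = 0.04574 A

Final answer: |I_R7| = 0.04574 A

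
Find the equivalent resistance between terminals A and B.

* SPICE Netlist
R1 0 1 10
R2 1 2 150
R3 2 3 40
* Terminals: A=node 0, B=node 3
Reduce the network between node 0 (A) and node 3 (B) by series/parallel combination:
  Rs1 = R1 + R2 (series, joined only at node 1) = 10 + 150 = 160 Ω
  Rs2 = R3 + Rs1 (series, joined only at node 2) = 40 + 160 = 200 Ω
R_eq = 200 Ω

Final answer: 200 Ω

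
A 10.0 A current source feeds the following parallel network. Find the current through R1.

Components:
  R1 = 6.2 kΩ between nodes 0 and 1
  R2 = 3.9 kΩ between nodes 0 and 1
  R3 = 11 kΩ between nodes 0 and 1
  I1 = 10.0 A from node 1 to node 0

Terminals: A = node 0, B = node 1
All resistors sit directly between nodes 0 and 1, so they are in parallel and share one voltage V; the full source current 10 A splits among them.
1/R_par = 1/6200 + 1/3900 + 1/11000 = 0.0005086 S  =>  R_par = 1966 Ω
V = I × R_par = 10 × 1966 = 19660 V
I_R1 = V/R1 = 19660/6200 = 3.171 A

Final answer: 3.171 A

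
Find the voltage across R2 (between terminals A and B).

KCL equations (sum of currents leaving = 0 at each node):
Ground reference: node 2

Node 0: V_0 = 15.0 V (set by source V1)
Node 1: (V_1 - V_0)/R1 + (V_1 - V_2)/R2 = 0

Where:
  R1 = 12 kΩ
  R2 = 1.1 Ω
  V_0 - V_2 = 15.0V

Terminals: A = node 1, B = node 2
R1 and R2 are in series across V1 (node 0 → node 1 → node 2), and the output A–B is taken across R2, so this is a voltage divider.
Series current: I = V1/(R1 + R2) = 15/(12000 + 1.1) = 15/12000 = 0.00125 A
V_R2 = I × R2 = V1 × R2/(R1 + R2) = 15 × 1.1/12000 = 0.001375 V

Final answer: 0.001375 V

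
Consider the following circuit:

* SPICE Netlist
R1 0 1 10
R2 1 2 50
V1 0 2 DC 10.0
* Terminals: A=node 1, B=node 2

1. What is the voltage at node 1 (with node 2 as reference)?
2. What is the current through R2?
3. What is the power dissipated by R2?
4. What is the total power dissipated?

Nodal analysis, taking node 2 as the 0 V reference.
Source V1 fixes V_0 = 10 V.
KCL at each unknown node (sum of currents leaving = 0; resistances in Ω):
  Node 1: (V_1 - 10)/10 + (V_1 - 0)/50 = 0
Collecting terms: 0.12 × V_1 = 1  =>  V_1 = 8.333 V
Part 1:
  Read off the nodal solution: V_1 = 8.333 V
Part 2:
  I_R2 = (V_1 - V_2)/R2 = (8.333 - 0)/50 = 0.1667 A
  Magnitude: I_R2 = 0.1667 A
Part 3:
  I_R2 = (V_1 - V_2)/R2 = (8.333 - 0)/50 = 0.1667 A
  P_R2 = I_R2² × R2 = (0.1667)² × 50 = 1.389 W
Part 4:
  Power in each resistor, P = (ΔV)²/R:
    P_R1 = (10 - 8.333)²/10 = 0.2778 W
    P_R2 = (8.333 - 0)²/50 = 1.389 W
  P_total = P_R1 + P_R2 = 1.667 W

Final answers:
1. V_1 = 8.333 V
2. I_R2 = 0.1667 A
3. P_R2 = 1.389 W
4. P_total = 1.667 W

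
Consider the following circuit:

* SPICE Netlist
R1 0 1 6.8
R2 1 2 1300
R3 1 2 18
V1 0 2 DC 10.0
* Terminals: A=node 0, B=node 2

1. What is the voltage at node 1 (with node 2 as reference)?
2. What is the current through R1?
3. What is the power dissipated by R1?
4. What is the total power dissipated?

Nodal analysis, taking node 2 as the 0 V reference.
Source V1 fixes V_0 = 10 V.
KCL at each unknown node (sum of currents leaving = 0; resistances in Ω):
  Node 1: (V_1 - 10)/6.8 + (V_1 - 0)/1300 + (V_1 - 0)/18 = 0
Collecting terms: 0.2034 × V_1 = 1.471  =>  V_1 = 7.231 V
Part 1:
  Read off the nodal solution: V_1 = 7.231 V
Part 2:
  I_R1 = (V_0 - V_1)/R1 = (10 - 7.231)/6.8 = 0.4073 A
  Magnitude: I_R1 = 0.4073 A
Part 3:
  I_R1 = (V_0 - V_1)/R1 = (10 - 7.231)/6.8 = 0.4073 A
  P_R1 = I_R1² × R1 = (0.4073)² × 6.8 = 1.128 W
Part 4:
  Power in each resistor, P = (ΔV)²/R:
    P_R1 = (10 - 7.231)²/6.8 = 1.128 W
    P_R2 = (7.231 - 0)²/1300 = 0.04022 W
    P_R3 = (7.231 - 0)²/18 = 2.905 W
  P_total = P_R1 + P_R2 + P_R3 = 4.073 W

Final answers:
1. V_1 = 7.231 V
2. I_R1 = 0.4073 A
3. P_R1 = 1.128 W
4. P_total = 4.073 W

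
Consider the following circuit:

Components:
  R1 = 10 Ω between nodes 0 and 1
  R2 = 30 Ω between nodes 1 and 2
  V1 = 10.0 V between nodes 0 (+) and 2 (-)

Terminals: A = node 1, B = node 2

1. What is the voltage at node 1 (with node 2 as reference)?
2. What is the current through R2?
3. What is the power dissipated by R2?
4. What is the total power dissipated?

Nodal analysis, taking node 2 as the 0 V reference.
Source V1 fixes V_0 = 10 V.
KCL at each unknown node (sum of currents leaving = 0; resistances in Ω):
  Node 1: (V_1 - 10)/10 + (V_1 - 0)/30 = 0
Collecting terms: 0.1333 × V_1 = 1  =>  V_1 = 7.5 V
Part 1:
  Read off the nodal solution: V_1 = 7.5 V
Part 2:
  I_R2 = (V_1 - V_2)/R2 = (7.5 - 0)/30 = 0.25 A
  Magnitude: I_R2 = 0.25 A
Part 3:
  I_R2 = (V_1 - V_2)/R2 = (7.5 - 0)/30 = 0.25 A
  P_R2 = I_R2² × R2 = (0.25)² × 30 = 1.875 W
Part 4:
  Power in each resistor, P = (ΔV)²/R:
    P_R1 = (10 - 7.5)²/10 = 0.625 W
    P_R2 = (7.5 - 0)²/30 = 1.875 W
  P_total = P_R1 + P_R2 = 2.5 W

Final answers:
1. V_1 = 7.5 V
2. I_R2 = 0.25 A
3. P_R2 = 1.875 W
4. P_total = 2.5 W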